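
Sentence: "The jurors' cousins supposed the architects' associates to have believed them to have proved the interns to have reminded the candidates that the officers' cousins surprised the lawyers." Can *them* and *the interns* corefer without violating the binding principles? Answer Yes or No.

*the interns* is an R-expression; Principle C requires it to be free (not bound by any c-commanding expression).
— them: subject of the clause headed by 'proved'; the pronoun c-commands the R-expression — coreference blocked (Principle C).

No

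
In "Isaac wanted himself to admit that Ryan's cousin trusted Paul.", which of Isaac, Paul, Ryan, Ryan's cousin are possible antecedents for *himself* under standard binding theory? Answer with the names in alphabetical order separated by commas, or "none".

Isaac

*himself* is a reflexive; Principle A requires it to be bound within its binding domain — the matrix clause.
— Isaac: subject of the matrix clause; c-commands the reflexive within its binding domain — allowed (Principle A).
— Paul: object of the clause headed by 'trusted'; does not c-command the reflexive — cannot bind it (Principle A).
— Ryan: possessor inside the subject DP of the clause headed by 'trusted'; does not c-command the reflexive — cannot bind it (Principle A).
— Ryan's cousin: subject of the clause headed by 'trusted'; does not c-command the reflexive — cannot bind it (Principle A).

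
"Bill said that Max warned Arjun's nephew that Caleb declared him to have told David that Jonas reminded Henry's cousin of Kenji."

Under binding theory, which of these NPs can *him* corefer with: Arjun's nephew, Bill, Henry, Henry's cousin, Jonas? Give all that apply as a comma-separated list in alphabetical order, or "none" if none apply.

Arjun's nephew, Bill

*him* is a pronoun; Principle B requires it to be free in its binding domain — the clause headed by 'declared'.
— Arjun's nephew: object of the clause headed by 'warned'; c-commands the pronoun but lies outside its binding domain — allowed.
— Bill: subject of the matrix clause; c-commands the pronoun but lies outside its binding domain — allowed.
— Henry: possessor inside the object DP of the clause headed by 'reminded'; is c-commanded by the pronoun; coreference would bind this R-expression — blocked (Principle C).
— Henry's cousin: object of the clause headed by 'reminded'; is c-commanded by the pronoun; coreference would bind this R-expression — blocked (Principle C).
— Jonas: subject of the clause headed by 'reminded'; is c-commanded by the pronoun; coreference would bind this R-expression — blocked (Principle C).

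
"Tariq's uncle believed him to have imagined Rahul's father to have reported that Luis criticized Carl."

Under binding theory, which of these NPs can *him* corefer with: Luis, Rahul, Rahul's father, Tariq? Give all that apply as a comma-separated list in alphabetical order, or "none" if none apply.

Tariq

*him* is a pronoun; Principle B requires it to be free in its binding domain — the matrix clause.
— Luis: subject of the clause headed by 'criticized'; is c-commanded by the pronoun; coreference would bind this R-expression — blocked (Principle C).
— Rahul: possessor inside the subject DP of the clause headed by 'reported'; is c-commanded by the pronoun; coreference would bind this R-expression — blocked (Principle C).
— Rahul's father: subject of the clause headed by 'reported'; is c-commanded by the pronoun; coreference would bind this R-expression — blocked (Principle C).
— Tariq: possessor inside the subject DP of the matrix clause; does not c-command the pronoun — Principle B does not apply; allowed.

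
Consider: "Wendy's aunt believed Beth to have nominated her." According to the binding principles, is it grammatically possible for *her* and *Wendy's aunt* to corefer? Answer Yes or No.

Yes

*her* is a pronoun; Principle B requires it to be free in its binding domain — the clause headed by 'nominated'.
— Wendy's aunt: subject of the matrix clause; c-commands the pronoun but lies outside its binding domain — allowed.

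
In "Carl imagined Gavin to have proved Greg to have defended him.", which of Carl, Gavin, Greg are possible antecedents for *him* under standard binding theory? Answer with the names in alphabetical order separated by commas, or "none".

Carl, Gavin

*him* is a pronoun; Principle B requires it to be free in its binding domain — the clause headed by 'defended'.
— Carl: subject of the matrix clause; c-commands the pronoun but lies outside its binding domain — allowed.
— Gavin: subject of the clause headed by 'proved'; c-commands the pronoun but lies outside its binding domain — allowed.
— Greg: subject of the clause headed by 'defended'; c-commands the pronoun within its binding domain — blocked (Principle B).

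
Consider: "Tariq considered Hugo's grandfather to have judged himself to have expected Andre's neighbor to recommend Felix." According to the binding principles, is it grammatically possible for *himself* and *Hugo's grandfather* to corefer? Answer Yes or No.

Yes

*himself* is a reflexive; Principle A requires it to be bound within its binding domain — the clause headed by 'judged'.
— Hugo's grandfather: subject of the clause headed by 'judged'; c-commands the reflexive within its binding domain — allowed (Principle A).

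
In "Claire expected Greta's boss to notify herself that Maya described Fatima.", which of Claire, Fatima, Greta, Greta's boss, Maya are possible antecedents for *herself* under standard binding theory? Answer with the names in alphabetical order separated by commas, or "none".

*herself* is a reflexive; Principle A requires it to be bound within its binding domain — the clause headed by 'notify'.
— Claire: subject of the matrix clause; c-commands the reflexive but lies outside its binding domain — cannot bind it (Principle A).
— Fatima: object of the clause headed by 'described'; does not c-command the reflexive — cannot bind it (Principle A).
— Greta: possessor inside the subject DP of the clause headed by 'notify'; does not c-command the reflexive — cannot bind it (Principle A).
— Greta's boss: subject of the clause headed by 'notify'; c-commands the reflexive within its binding domain — allowed (Principle A).
— Maya: subject of the clause headed by 'described'; does not c-command the reflexive — cannot bind it (Principle A).

Greta's boss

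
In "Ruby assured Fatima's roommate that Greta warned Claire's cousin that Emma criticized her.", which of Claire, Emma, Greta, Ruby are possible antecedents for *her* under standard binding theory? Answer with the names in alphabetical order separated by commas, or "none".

Claire, Greta, Ruby

*her* is a pronoun; Principle B requires it to be free in its binding domain — the clause headed by 'criticized'.
— Claire: possessor inside the object DP of the clause headed by 'warned'; does not c-command the pronoun — Principle B does not apply; allowed.
— Emma: subject of the clause headed by 'criticized'; c-commands the pronoun within its binding domain — blocked (Principle B).
— Greta: subject of the clause headed by 'warned'; c-commands the pronoun but lies outside its binding domain — allowed.
— Ruby: subject of the matrix clause; c-commands the pronoun but lies outside its binding domain — allowed.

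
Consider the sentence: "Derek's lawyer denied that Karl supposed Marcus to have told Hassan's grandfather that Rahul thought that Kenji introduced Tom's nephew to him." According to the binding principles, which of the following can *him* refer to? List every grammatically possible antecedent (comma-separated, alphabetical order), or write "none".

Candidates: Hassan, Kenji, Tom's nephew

*him* is a pronoun; Principle B requires it to be free in its binding domain — the clause headed by 'introduced'.
— Hassan: possessor inside the object DP of the clause headed by 'told'; does not c-command the pronoun — Principle B does not apply; allowed.
— Kenji: subject of the clause headed by 'introduced'; c-commands the pronoun within its binding domain — blocked (Principle B).
— Tom's nephew: object of the clause headed by 'introduced'; c-commands the pronoun within its binding domain — blocked (Principle B).

Hassan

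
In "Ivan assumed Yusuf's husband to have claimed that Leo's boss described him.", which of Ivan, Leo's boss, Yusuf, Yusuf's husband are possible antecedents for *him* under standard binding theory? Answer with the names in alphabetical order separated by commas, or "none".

*him* is a pronoun; Principle B requires it to be free in its binding domain — the clause headed by 'described'.
— Ivan: subject of the matrix clause; c-commands the pronoun but lies outside its binding domain — allowed.
— Leo's boss: subject of the clause headed by 'described'; c-commands the pronoun within its binding domain — blocked (Principle B).
— Yusuf: possessor inside the subject DP of the clause headed by 'claimed'; does not c-command the pronoun — Principle B does not apply; allowed.
— Yusuf's husband: subject of the clause headed by 'claimed'; c-commands the pronoun but lies outside its binding domain — allowed.

Ivan, Yusuf, Yusuf's husband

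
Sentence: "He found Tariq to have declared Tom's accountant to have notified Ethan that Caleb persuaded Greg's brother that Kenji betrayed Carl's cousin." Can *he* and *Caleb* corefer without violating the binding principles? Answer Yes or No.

*Caleb* is an R-expression; Principle C requires it to be free (not bound by any c-commanding expression).
— he: subject of the matrix clause; the pronoun c-commands the R-expression — coreference blocked (Principle C).

No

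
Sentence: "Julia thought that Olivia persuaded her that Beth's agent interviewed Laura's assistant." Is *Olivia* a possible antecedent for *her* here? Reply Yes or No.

No

*her* is a pronoun; Principle B requires it to be free in its binding domain — the clause headed by 'persuaded'.
— Olivia: subject of the clause headed by 'persuaded'; c-commands the pronoun within its binding domain — blocked (Principle B).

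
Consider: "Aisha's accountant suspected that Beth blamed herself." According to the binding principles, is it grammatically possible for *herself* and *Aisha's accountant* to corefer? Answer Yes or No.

*herself* is a reflexive; Principle A requires it to be bound within its binding domain — the clause headed by 'blamed'.
— Aisha's accountant: subject of the matrix clause; c-commands the reflexive but lies outside its binding domain — cannot bind it (Principle A).

No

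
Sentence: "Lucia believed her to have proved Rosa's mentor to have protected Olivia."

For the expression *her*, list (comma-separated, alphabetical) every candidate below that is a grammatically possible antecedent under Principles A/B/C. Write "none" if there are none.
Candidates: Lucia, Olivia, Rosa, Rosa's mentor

*her* is a pronoun; Principle B requires it to be free in its binding domain — the matrix clause.
— Lucia: subject of the matrix clause; c-commands the pronoun within its binding domain — blocked (Principle B).
— Olivia: object of the clause headed by 'protected'; is c-commanded by the pronoun; coreference would bind this R-expression — blocked (Principle C).
— Rosa: possessor inside the subject DP of the clause headed by 'protected'; is c-commanded by the pronoun; coreference would bind this R-expression — blocked (Principle C).
— Rosa's mentor: subject of the clause headed by 'protected'; is c-commanded by the pronoun; coreference would bind this R-expression — blocked (Principle C).

none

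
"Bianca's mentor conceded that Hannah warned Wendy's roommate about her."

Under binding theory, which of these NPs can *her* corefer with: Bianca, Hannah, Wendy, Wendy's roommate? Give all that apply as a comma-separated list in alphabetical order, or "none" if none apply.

*her* is a pronoun; Principle B requires it to be free in its binding domain — the clause headed by 'warned'.
— Bianca: possessor inside the subject DP of the matrix clause; does not c-command the pronoun — Principle B does not apply; allowed.
— Hannah: subject of the clause headed by 'warned'; c-commands the pronoun within its binding domain — blocked (Principle B).
— Wendy: possessor inside the object DP of the clause headed by 'warned'; does not c-command the pronoun — Principle B does not apply; allowed.
— Wendy's roommate: object of the clause headed by 'warned'; c-commands the pronoun within its binding domain — blocked (Principle B).

Bianca, Wendy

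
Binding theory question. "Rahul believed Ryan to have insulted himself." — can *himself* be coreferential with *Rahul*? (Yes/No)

No

*himself* is a reflexive; Principle A requires it to be bound within its binding domain — the clause headed by 'insulted'.
— Rahul: subject of the matrix clause; c-commands the reflexive but lies outside its binding domain — cannot bind it (Principle A).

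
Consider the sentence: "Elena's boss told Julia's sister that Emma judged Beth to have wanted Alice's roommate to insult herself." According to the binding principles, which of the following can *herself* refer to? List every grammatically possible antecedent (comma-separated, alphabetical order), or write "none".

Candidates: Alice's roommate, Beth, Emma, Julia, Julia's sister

*herself* is a reflexive; Principle A requires it to be bound within its binding domain — the clause headed by 'insult'.
— Alice's roommate: subject of the clause headed by 'insult'; c-commands the reflexive within its binding domain — allowed (Principle A).
— Beth: subject of the clause headed by 'wanted'; c-commands the reflexive but lies outside its binding domain — cannot bind it (Principle A).
— Emma: subject of the clause headed by 'judged'; c-commands the reflexive but lies outside its binding domain — cannot bind it (Principle A).
— Julia: possessor inside the object DP of the matrix clause; does not c-command the reflexive — cannot bind it (Principle A).
— Julia's sister: object of the matrix clause; c-commands the reflexive but lies outside its binding domain — cannot bind it (Principle A).

Alice's roommate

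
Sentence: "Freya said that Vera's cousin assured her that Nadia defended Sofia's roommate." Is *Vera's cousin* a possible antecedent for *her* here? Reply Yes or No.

*her* is a pronoun; Principle B requires it to be free in its binding domain — the clause headed by 'assured'.
— Vera's cousin: subject of the clause headed by 'assured'; c-commands the pronoun within its binding domain — blocked (Principle B).

No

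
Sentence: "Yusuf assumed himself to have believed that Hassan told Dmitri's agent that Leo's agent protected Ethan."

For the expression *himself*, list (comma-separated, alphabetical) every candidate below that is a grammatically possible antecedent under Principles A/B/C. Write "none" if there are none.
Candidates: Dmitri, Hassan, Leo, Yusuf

Yusuf

*himself* is a reflexive; Principle A requires it to be bound within its binding domain — the matrix clause.
— Dmitri: possessor inside the object DP of the clause headed by 'told'; does not c-command the reflexive — cannot bind it (Principle A).
— Hassan: subject of the clause headed by 'told'; does not c-command the reflexive — cannot bind it (Principle A).
— Leo: possessor inside the subject DP of the clause headed by 'protected'; does not c-command the reflexive — cannot bind it (Principle A).
— Yusuf: subject of the matrix clause; c-commands the reflexive within its binding domain — allowed (Principle A).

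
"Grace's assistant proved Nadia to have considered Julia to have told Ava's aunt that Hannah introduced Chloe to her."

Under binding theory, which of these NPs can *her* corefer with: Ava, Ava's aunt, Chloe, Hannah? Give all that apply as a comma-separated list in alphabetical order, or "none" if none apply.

*her* is a pronoun; Principle B requires it to be free in its binding domain — the clause headed by 'introduced'.
— Ava: possessor inside the object DP of the clause headed by 'told'; does not c-command the pronoun — Principle B does not apply; allowed.
— Ava's aunt: object of the clause headed by 'told'; c-commands the pronoun but lies outside its binding domain — allowed.
— Chloe: object of the clause headed by 'introduced'; c-commands the pronoun within its binding domain — blocked (Principle B).
— Hannah: subject of the clause headed by 'introduced'; c-commands the pronoun within its binding domain — blocked (Principle B).

Ava, Ava's aunt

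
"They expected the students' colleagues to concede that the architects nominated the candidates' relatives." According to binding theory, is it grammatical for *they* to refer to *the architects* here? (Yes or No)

*the architects* is an R-expression; Principle C requires it to be free (not bound by any c-commanding expression).
— they: subject of the matrix clause; the pronoun c-commands the R-expression — coreference blocked (Principle C).

No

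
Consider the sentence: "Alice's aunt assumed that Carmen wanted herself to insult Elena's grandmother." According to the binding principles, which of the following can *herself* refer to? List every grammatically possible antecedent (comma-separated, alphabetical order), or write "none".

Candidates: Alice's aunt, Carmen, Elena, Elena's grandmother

*herself* is a reflexive; Principle A requires it to be bound within its binding domain — the clause headed by 'wanted'.
— Alice's aunt: subject of the matrix clause; c-commands the reflexive but lies outside its binding domain — cannot bind it (Principle A).
— Carmen: subject of the clause headed by 'wanted'; c-commands the reflexive within its binding domain — allowed (Principle A).
— Elena: possessor inside the object DP of the clause headed by 'insult'; does not c-command the reflexive — cannot bind it (Principle A).
— Elena's grandmother: object of the clause headed by 'insult'; does not c-command the reflexive — cannot bind it (Principle A).

Carmen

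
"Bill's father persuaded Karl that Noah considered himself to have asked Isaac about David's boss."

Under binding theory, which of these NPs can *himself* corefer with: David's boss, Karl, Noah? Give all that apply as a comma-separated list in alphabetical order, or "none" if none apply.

*himself* is a reflexive; Principle A requires it to be bound within its binding domain — the clause headed by 'considered'.
— David's boss: second object of the clause headed by 'asked'; does not c-command the reflexive — cannot bind it (Principle A).
— Karl: object of the matrix clause; c-commands the reflexive but lies outside its binding domain — cannot bind it (Principle A).
— Noah: subject of the clause headed by 'considered'; c-commands the reflexive within its binding domain — allowed (Principle A).

Noah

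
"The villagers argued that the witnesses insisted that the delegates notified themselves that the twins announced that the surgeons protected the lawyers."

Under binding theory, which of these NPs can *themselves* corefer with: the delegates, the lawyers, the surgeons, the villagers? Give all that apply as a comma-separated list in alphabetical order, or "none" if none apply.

the delegates

*themselves* is a reflexive; Principle A requires it to be bound within its binding domain — the clause headed by 'notified'.
— the delegates: subject of the clause headed by 'notified'; c-commands the reflexive within its binding domain — allowed (Principle A).
— the lawyers: object of the clause headed by 'protected'; does not c-command the reflexive — cannot bind it (Principle A).
— the surgeons: subject of the clause headed by 'protected'; does not c-command the reflexive — cannot bind it (Principle A).
— the villagers: subject of the matrix clause; c-commands the reflexive but lies outside its binding domain — cannot bind it (Principle A).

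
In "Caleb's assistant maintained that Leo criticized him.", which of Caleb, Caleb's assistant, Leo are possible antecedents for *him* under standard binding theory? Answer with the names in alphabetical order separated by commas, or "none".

*him* is a pronoun; Principle B requires it to be free in its binding domain — the clause headed by 'criticized'.
— Caleb: possessor inside the subject DP of the matrix clause; does not c-command the pronoun — Principle B does not apply; allowed.
— Caleb's assistant: subject of the matrix clause; c-commands the pronoun but lies outside its binding domain — allowed.
— Leo: subject of the clause headed by 'criticized'; c-commands the pronoun within its binding domain — blocked (Principle B).

Caleb, Caleb's assistant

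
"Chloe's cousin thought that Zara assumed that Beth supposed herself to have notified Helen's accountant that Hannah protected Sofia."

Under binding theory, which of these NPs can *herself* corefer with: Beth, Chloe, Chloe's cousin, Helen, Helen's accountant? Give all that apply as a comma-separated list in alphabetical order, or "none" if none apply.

Beth

*herself* is a reflexive; Principle A requires it to be bound within its binding domain — the clause headed by 'supposed'.
— Beth: subject of the clause headed by 'supposed'; c-commands the reflexive within its binding domain — allowed (Principle A).
— Chloe: possessor inside the subject DP of the matrix clause; does not c-command the reflexive — cannot bind it (Principle A).
— Chloe's cousin: subject of the matrix clause; c-commands the reflexive but lies outside its binding domain — cannot bind it (Principle A).
— Helen: possessor inside the object DP of the clause headed by 'notified'; does not c-command the reflexive — cannot bind it (Principle A).
— Helen's accountant: object of the clause headed by 'notified'; does not c-command the reflexive — cannot bind it (Principle A).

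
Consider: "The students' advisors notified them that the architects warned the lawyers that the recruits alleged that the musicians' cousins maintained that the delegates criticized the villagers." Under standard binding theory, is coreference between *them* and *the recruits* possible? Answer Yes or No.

No

*the recruits* is an R-expression; Principle C requires it to be free (not bound by any c-commanding expression).
— them: object of the matrix clause; the pronoun c-commands the R-expression — coreference blocked (Principle C).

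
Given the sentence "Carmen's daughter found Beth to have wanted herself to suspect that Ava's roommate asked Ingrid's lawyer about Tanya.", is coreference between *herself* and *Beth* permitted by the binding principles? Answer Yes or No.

Yes

*herself* is a reflexive; Principle A requires it to be bound within its binding domain — the clause headed by 'wanted'.
— Beth: subject of the clause headed by 'wanted'; c-commands the reflexive within its binding domain — allowed (Principle A).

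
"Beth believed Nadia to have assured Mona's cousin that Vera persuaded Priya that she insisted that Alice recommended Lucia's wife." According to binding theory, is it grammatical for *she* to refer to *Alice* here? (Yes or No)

No

*Alice* is an R-expression; Principle C requires it to be free (not bound by any c-commanding expression).
— she: subject of the clause headed by 'insisted'; the pronoun c-commands the R-expression — coreference blocked (Principle C).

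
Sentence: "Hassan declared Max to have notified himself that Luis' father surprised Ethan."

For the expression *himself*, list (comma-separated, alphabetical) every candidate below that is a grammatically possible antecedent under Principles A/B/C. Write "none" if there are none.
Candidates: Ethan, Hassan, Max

*himself* is a reflexive; Principle A requires it to be bound within its binding domain — the clause headed by 'notified'.
— Ethan: object of the clause headed by 'surprised'; does not c-command the reflexive — cannot bind it (Principle A).
— Hassan: subject of the matrix clause; c-commands the reflexive but lies outside its binding domain — cannot bind it (Principle A).
— Max: subject of the clause headed by 'notified'; c-commands the reflexive within its binding domain — allowed (Principle A).

Max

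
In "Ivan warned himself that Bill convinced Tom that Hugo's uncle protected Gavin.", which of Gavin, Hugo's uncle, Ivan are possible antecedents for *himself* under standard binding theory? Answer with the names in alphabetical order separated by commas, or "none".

Ivan

*himself* is a reflexive; Principle A requires it to be bound within its binding domain — the matrix clause.
— Gavin: object of the clause headed by 'protected'; does not c-command the reflexive — cannot bind it (Principle A).
— Hugo's uncle: subject of the clause headed by 'protected'; does not c-command the reflexive — cannot bind it (Principle A).
— Ivan: subject of the matrix clause; c-commands the reflexive within its binding domain — allowed (Principle A).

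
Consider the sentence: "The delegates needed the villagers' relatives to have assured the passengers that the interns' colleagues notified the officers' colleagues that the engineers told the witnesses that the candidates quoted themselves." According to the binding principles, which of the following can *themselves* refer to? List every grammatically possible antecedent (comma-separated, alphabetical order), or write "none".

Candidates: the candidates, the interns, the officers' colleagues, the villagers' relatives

the candidates

*themselves* is a reflexive; Principle A requires it to be bound within its binding domain — the clause headed by 'quoted'.
— the candidates: subject of the clause headed by 'quoted'; c-commands the reflexive within its binding domain — allowed (Principle A).
— the interns: possessor inside the subject DP of the clause headed by 'notified'; does not c-command the reflexive — cannot bind it (Principle A).
— the officers' colleagues: object of the clause headed by 'notified'; c-commands the reflexive but lies outside its binding domain — cannot bind it (Principle A).
— the villagers' relatives: subject of the clause headed by 'assured'; c-commands the reflexive but lies outside its binding domain — cannot bind it (Principle A).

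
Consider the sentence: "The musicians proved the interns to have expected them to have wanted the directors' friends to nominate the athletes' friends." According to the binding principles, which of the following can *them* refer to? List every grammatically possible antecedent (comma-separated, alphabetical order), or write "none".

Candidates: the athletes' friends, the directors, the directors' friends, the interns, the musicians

*them* is a pronoun; Principle B requires it to be free in its binding domain — the clause headed by 'expected'.
— the athletes' friends: object of the clause headed by 'nominate'; is c-commanded by the pronoun; coreference would bind this R-expression — blocked (Principle C).
— the directors: possessor inside the subject DP of the clause headed by 'nominate'; is c-commanded by the pronoun; coreference would bind this R-expression — blocked (Principle C).
— the directors' friends: subject of the clause headed by 'nominate'; is c-commanded by the pronoun; coreference would bind this R-expression — blocked (Principle C).
— the interns: subject of the clause headed by 'expected'; c-commands the pronoun within its binding domain — blocked (Principle B).
— the musicians: subject of the matrix clause; c-commands the pronoun but lies outside its binding domain — allowed.

the musicians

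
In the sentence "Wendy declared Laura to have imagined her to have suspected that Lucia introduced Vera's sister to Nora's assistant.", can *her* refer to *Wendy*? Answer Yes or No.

Yes

*her* is a pronoun; Principle B requires it to be free in its binding domain — the clause headed by 'imagined'.
— Wendy: subject of the matrix clause; c-commands the pronoun but lies outside its binding domain — allowed.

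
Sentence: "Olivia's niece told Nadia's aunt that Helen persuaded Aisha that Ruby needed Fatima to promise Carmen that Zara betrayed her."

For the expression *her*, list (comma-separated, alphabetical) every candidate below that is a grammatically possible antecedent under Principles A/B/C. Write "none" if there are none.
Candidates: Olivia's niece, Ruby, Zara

*her* is a pronoun; Principle B requires it to be free in its binding domain — the clause headed by 'betrayed'.
— Olivia's niece: subject of the matrix clause; c-commands the pronoun but lies outside its binding domain — allowed.
— Ruby: subject of the clause headed by 'needed'; c-commands the pronoun but lies outside its binding domain — allowed.
— Zara: subject of the clause headed by 'betrayed'; c-commands the pronoun within its binding domain — blocked (Principle B).

Olivia's niece, Ruby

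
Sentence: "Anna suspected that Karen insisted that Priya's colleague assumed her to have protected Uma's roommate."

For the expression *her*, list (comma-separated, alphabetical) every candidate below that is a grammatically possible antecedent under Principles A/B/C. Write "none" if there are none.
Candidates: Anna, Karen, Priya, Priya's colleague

*her* is a pronoun; Principle B requires it to be free in its binding domain — the clause headed by 'assumed'.
— Anna: subject of the matrix clause; c-commands the pronoun but lies outside its binding domain — allowed.
— Karen: subject of the clause headed by 'insisted'; c-commands the pronoun but lies outside its binding domain — allowed.
— Priya: possessor inside the subject DP of the clause headed by 'assumed'; does not c-command the pronoun — Principle B does not apply; allowed.
— Priya's colleague: subject of the clause headed by 'assumed'; c-commands the pronoun within its binding domain — blocked (Principle B).

Anna, Karen, Priya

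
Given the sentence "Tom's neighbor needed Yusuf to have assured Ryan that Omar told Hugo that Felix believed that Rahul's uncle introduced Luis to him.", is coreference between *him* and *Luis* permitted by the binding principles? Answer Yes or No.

No

*him* is a pronoun; Principle B requires it to be free in its binding domain — the clause headed by 'introduced'.
— Luis: object of the clause headed by 'introduced'; c-commands the pronoun within its binding domain — blocked (Principle B).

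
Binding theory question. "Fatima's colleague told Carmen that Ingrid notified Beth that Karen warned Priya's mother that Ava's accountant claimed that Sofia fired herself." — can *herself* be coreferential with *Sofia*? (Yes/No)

Yes

*herself* is a reflexive; Principle A requires it to be bound within its binding domain — the clause headed by 'fired'.
— Sofia: subject of the clause headed by 'fired'; c-commands the reflexive within its binding domain — allowed (Principle A).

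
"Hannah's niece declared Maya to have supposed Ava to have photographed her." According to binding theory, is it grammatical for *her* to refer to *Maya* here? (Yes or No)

*Maya* is an R-expression; Principle C requires it to be free (not bound by any c-commanding expression).
— her: object of the clause headed by 'photographed'; the pronoun does not c-command the R-expression — coreference allowed.

Yes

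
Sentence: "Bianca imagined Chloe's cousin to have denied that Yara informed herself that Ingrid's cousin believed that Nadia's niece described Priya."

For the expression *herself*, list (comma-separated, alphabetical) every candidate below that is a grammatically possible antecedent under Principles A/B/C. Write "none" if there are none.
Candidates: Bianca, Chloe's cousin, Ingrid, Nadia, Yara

Yara

*herself* is a reflexive; Principle A requires it to be bound within its binding domain — the clause headed by 'informed'.
— Bianca: subject of the matrix clause; c-commands the reflexive but lies outside its binding domain — cannot bind it (Principle A).
— Chloe's cousin: subject of the clause headed by 'denied'; c-commands the reflexive but lies outside its binding domain — cannot bind it (Principle A).
— Ingrid: possessor inside the subject DP of the clause headed by 'believed'; does not c-command the reflexive — cannot bind it (Principle A).
— Nadia: possessor inside the subject DP of the clause headed by 'described'; does not c-command the reflexive — cannot bind it (Principle A).
— Yara: subject of the clause headed by 'informed'; c-commands the reflexive within its binding domain — allowed (Principle A).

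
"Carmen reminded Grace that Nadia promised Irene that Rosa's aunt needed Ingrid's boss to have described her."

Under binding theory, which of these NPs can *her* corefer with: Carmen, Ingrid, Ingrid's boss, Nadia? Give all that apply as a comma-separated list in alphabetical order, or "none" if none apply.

*her* is a pronoun; Principle B requires it to be free in its binding domain — the clause headed by 'described'.
— Carmen: subject of the matrix clause; c-commands the pronoun but lies outside its binding domain — allowed.
— Ingrid: possessor inside the subject DP of the clause headed by 'described'; does not c-command the pronoun — Principle B does not apply; allowed.
— Ingrid's boss: subject of the clause headed by 'described'; c-commands the pronoun within its binding domain — blocked (Principle B).
— Nadia: subject of the clause headed by 'promised'; c-commands the pronoun but lies outside its binding domain — allowed.

Carmen, Ingrid, Nadia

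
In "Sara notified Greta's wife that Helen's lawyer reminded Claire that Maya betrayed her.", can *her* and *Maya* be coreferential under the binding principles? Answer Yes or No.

No

*Maya* is an R-expression; Principle C requires it to be free (not bound by any c-commanding expression).
— her: object of the clause headed by 'betrayed'; the R-expression locally c-commands the pronoun — coreference blocked (Principle B on the pronoun).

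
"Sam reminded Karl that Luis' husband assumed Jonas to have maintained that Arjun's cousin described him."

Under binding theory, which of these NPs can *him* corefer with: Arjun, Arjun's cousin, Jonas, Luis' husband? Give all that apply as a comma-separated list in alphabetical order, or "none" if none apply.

Arjun, Jonas, Luis' husband

*him* is a pronoun; Principle B requires it to be free in its binding domain — the clause headed by 'described'.
— Arjun: possessor inside the subject DP of the clause headed by 'described'; does not c-command the pronoun — Principle B does not apply; allowed.
— Arjun's cousin: subject of the clause headed by 'described'; c-commands the pronoun within its binding domain — blocked (Principle B).
— Jonas: subject of the clause headed by 'maintained'; c-commands the pronoun but lies outside its binding domain — allowed.
— Luis' husband: subject of the clause headed by 'assumed'; c-commands the pronoun but lies outside its binding domain — allowed.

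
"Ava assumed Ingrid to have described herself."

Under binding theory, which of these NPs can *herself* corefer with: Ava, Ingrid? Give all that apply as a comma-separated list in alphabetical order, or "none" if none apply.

*herself* is a reflexive; Principle A requires it to be bound within its binding domain — the clause headed by 'described'.
— Ava: subject of the matrix clause; c-commands the reflexive but lies outside its binding domain — cannot bind it (Principle A).
— Ingrid: subject of the clause headed by 'described'; c-commands the reflexive within its binding domain — allowed (Principle A).

Ingrid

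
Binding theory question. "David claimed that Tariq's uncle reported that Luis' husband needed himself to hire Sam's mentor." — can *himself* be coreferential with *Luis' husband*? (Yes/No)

Yes

*himself* is a reflexive; Principle A requires it to be bound within its binding domain — the clause headed by 'needed'.
— Luis' husband: subject of the clause headed by 'needed'; c-commands the reflexive within its binding domain — allowed (Principle A).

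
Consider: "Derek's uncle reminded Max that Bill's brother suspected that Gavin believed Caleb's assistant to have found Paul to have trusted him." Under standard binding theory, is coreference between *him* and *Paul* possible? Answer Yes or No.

*Paul* is an R-expression; Principle C requires it to be free (not bound by any c-commanding expression).
— him: object of the clause headed by 'trusted'; the R-expression locally c-commands the pronoun — coreference blocked (Principle B on the pronoun).

No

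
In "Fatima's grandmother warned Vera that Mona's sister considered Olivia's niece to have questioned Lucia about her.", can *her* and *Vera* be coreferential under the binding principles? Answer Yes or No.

*Vera* is an R-expression; Principle C requires it to be free (not bound by any c-commanding expression).
— her: second object of the clause headed by 'questioned'; the pronoun does not c-command the R-expression — coreference allowed.

Yes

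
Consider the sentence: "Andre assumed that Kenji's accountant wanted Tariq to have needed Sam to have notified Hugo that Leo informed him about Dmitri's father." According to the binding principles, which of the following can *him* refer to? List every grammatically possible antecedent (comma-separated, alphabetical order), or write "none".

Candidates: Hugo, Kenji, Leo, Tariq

*him* is a pronoun; Principle B requires it to be free in its binding domain — the clause headed by 'informed'.
— Hugo: object of the clause headed by 'notified'; c-commands the pronoun but lies outside its binding domain — allowed.
— Kenji: possessor inside the subject DP of the clause headed by 'wanted'; does not c-command the pronoun — Principle B does not apply; allowed.
— Leo: subject of the clause headed by 'informed'; c-commands the pronoun within its binding domain — blocked (Principle B).
— Tariq: subject of the clause headed by 'needed'; c-commands the pronoun but lies outside its binding domain — allowed.

Hugo, Kenji, Tariq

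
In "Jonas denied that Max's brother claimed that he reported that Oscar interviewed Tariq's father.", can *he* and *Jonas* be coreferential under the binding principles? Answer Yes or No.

Yes

*Jonas* is an R-expression; Principle C requires it to be free (not bound by any c-commanding expression).
— he: subject of the clause headed by 'reported'; the pronoun does not c-command the R-expression — coreference allowed.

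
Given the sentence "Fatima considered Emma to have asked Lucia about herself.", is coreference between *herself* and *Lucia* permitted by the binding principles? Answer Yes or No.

*herself* is a reflexive; Principle A requires it to be bound within its binding domain — the clause headed by 'asked'.
— Lucia: object of the clause headed by 'asked'; c-commands the reflexive within its binding domain — allowed (Principle A).

Yes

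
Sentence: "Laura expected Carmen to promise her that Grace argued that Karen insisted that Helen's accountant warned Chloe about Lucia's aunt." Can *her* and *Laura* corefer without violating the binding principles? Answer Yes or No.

*Laura* is an R-expression; Principle C requires it to be free (not bound by any c-commanding expression).
— her: object of the clause headed by 'promise'; the pronoun does not c-command the R-expression — coreference allowed.

Yes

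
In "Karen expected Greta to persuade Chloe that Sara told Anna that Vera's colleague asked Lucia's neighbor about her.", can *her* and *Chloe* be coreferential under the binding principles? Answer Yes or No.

Yes

*Chloe* is an R-expression; Principle C requires it to be free (not bound by any c-commanding expression).
— her: second object of the clause headed by 'asked'; the pronoun does not c-command the R-expression — coreference allowed.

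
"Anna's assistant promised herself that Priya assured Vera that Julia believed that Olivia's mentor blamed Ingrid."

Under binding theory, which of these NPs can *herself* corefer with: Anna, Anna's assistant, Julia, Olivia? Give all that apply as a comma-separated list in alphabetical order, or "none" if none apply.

*herself* is a reflexive; Principle A requires it to be bound within its binding domain — the matrix clause.
— Anna: possessor inside the subject DP of the matrix clause; does not c-command the reflexive — cannot bind it (Principle A).
— Anna's assistant: subject of the matrix clause; c-commands the reflexive within its binding domain — allowed (Principle A).
— Julia: subject of the clause headed by 'believed'; does not c-command the reflexive — cannot bind it (Principle A).
— Olivia: possessor inside the subject DP of the clause headed by 'blamed'; does not c-command the reflexive — cannot bind it (Principle A).

Anna's assistant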